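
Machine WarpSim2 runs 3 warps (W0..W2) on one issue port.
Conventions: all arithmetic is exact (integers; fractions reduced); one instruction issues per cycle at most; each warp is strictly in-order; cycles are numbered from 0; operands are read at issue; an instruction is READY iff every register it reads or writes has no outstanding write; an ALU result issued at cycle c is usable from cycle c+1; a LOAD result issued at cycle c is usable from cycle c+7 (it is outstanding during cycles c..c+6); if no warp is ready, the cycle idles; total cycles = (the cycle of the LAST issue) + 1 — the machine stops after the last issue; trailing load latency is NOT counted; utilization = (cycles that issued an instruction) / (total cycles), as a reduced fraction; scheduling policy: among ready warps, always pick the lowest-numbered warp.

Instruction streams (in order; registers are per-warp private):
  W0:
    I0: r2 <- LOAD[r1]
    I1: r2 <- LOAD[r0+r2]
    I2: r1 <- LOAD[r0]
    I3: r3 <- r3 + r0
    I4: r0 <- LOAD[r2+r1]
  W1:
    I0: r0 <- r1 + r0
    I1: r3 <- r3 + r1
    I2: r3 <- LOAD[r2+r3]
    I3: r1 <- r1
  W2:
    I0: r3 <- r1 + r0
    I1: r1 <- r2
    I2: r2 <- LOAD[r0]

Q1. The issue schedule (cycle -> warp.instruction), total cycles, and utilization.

cycle 0: W0.I0
cycle 1: W1.I0
cycle 2: W1.I1
cycle 3: W1.I2
cycle 4: W1.I3
cycle 5: W2.I0
cycle 6: W2.I1
cycle 7: W0.I1
cycle 8: W0.I2
cycle 9: W0.I3
cycle 10: W2.I2
cycle 11: idle
cycle 12: idle
cycle 13: idle
cycle 14: idle
cycle 15: W0.I4

Answer: 16 cycles, utilization 3/4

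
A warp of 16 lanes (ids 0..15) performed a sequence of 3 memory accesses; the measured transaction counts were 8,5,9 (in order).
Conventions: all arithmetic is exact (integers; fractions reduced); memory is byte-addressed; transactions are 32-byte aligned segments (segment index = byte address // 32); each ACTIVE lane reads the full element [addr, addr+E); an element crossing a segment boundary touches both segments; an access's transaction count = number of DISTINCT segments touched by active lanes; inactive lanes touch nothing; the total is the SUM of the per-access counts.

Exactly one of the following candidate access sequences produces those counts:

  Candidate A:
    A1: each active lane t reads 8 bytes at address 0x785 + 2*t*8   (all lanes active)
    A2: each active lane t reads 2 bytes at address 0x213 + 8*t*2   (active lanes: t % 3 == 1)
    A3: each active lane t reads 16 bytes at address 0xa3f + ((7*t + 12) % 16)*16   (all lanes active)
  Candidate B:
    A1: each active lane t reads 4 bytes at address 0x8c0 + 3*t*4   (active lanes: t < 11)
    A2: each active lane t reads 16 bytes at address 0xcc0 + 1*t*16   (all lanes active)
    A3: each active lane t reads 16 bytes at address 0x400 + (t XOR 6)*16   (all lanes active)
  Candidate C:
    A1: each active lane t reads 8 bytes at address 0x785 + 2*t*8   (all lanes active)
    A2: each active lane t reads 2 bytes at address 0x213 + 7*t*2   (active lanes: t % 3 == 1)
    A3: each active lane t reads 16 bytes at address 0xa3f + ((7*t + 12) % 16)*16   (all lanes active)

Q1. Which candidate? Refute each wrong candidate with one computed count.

B: A1 gives 4 transactions, not 8
C: A2 gives 6 transactions, not 5
A: all counts match (8,5,9)

Answer: A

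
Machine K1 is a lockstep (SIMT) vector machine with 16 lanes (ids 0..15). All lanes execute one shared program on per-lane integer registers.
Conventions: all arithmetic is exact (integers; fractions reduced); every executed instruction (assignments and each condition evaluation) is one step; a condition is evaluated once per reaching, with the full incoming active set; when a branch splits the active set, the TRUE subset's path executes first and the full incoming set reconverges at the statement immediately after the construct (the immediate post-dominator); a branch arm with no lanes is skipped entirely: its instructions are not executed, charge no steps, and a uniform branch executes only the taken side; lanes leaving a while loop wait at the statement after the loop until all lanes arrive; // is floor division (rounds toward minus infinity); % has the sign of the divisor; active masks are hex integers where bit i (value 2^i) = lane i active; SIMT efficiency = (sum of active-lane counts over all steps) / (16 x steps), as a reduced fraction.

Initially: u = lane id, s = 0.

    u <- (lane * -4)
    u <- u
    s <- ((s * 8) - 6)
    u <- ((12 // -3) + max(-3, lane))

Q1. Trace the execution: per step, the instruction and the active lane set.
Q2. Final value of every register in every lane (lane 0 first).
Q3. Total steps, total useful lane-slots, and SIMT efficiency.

step 0: u <- (lane * -4)             0xffff
step 1: u <- u                       0xffff
step 2: s <- ((s * 8) - 6)           0xffff
step 3: u <- ((12 // -3) + max(-3, lane)) 0xffff

Answer: 4 steps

u: -4,-3,-2,-1,0,1,2,3,4,5,6,7,8,9,10,11
s: -6,-6,-6,-6,-6,-6,-6,-6,-6,-6,-6,-6,-6,-6,-6,-6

steps = 4; useful = 64; efficiency = 64/64 = 1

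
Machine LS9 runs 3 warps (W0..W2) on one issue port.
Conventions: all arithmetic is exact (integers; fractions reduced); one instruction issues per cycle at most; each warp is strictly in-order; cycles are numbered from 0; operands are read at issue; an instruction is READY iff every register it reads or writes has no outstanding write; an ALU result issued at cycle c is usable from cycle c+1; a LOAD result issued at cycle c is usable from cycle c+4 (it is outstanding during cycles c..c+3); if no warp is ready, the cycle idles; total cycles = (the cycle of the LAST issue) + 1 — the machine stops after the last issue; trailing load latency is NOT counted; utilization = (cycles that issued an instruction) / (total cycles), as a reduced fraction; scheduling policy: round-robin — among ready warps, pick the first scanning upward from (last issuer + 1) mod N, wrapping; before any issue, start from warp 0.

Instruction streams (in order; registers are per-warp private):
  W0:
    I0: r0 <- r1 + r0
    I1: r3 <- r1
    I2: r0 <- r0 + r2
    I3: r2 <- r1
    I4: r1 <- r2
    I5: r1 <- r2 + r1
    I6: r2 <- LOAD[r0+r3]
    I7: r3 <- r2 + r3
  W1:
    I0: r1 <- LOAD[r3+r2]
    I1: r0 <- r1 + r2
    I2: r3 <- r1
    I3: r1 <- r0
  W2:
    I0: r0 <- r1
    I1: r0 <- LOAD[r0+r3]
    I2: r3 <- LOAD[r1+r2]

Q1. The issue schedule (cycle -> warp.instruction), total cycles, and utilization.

cycle 0: W0.I0
cycle 1: W1.I0
cycle 2: W2.I0
cycle 3: W0.I1
cycle 4: W2.I1
cycle 5: W0.I2
cycle 6: W1.I1
cycle 7: W2.I2
cycle 8: W0.I3
cycle 9: W1.I2
cycle 10: W0.I4
cycle 11: W1.I3
cycle 12: W0.I5
cycle 13: W0.I6
cycle 14: idle
cycle 15: idle
cycle 16: idle
cycle 17: W0.I7

Answer: 18 cycles, utilization 5/6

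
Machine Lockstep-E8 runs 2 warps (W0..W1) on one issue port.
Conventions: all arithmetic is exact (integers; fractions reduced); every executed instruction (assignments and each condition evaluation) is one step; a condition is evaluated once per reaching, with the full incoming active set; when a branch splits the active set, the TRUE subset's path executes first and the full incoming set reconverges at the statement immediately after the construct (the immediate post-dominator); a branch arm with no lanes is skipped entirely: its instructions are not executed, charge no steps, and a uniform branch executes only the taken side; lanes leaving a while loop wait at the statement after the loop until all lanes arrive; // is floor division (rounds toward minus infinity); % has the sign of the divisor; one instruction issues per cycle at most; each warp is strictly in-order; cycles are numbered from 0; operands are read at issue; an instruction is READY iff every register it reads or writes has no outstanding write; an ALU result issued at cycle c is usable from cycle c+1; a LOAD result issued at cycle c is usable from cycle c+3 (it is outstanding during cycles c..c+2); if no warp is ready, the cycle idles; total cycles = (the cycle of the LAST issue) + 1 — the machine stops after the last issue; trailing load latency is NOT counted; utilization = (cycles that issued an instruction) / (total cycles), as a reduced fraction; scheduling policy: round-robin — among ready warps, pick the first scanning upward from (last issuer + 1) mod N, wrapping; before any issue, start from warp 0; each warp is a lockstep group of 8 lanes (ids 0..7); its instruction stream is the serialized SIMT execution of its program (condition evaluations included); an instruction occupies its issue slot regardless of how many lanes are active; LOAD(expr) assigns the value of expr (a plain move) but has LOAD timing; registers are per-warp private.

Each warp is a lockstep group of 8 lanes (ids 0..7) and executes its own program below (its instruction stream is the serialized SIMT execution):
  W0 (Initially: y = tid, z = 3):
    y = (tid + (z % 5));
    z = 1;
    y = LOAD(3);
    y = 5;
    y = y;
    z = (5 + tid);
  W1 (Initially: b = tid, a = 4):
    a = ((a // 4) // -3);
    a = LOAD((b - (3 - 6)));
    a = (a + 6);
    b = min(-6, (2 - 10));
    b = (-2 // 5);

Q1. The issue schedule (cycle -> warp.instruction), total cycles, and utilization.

cycle 0: W0.I0
cycle 1: W1.I0
cycle 2: W0.I1
cycle 3: W1.I1
cycle 4: W0.I2
cycle 5: idle
cycle 6: W1.I2
cycle 7: W0.I3
cycle 8: W1.I3
cycle 9: W0.I4
cycle 10: W1.I4
cycle 11: W0.I5

Answer: 12 cycles, utilization 11/12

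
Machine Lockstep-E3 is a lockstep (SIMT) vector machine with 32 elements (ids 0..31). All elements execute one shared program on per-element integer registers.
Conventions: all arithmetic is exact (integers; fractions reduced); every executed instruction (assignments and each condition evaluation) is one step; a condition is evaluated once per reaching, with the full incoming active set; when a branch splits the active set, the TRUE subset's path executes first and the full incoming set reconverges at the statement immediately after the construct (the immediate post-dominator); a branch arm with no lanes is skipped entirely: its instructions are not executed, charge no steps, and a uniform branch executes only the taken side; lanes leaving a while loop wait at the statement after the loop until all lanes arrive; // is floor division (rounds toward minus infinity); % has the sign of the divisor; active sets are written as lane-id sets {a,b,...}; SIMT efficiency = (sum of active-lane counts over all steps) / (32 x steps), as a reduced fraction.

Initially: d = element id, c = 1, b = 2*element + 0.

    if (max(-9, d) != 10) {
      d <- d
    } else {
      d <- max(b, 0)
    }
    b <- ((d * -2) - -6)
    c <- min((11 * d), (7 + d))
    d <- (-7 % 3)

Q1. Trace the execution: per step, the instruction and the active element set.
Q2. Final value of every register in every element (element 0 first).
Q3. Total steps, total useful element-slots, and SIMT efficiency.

step 0: eval (max(-9, d) != 10)      {0,1,2,3,4,5,6,7,8,9,10,11,12,13,14,15,16,17,18,19,20,21,22,23,24,25,26,27,28,29,30,31}
step 1: d <- d                       {0,1,2,3,4,5,6,7,8,9,11,12,13,14,15,16,17,18,19,20,21,22,23,24,25,26,27,28,29,30,31}
step 2: d <- max(b, 0)               {10}
step 3: b <- ((d * -2) - -6)         {0,1,2,3,4,5,6,7,8,9,10,11,12,13,14,15,16,17,18,19,20,21,22,23,24,25,26,27,28,29,30,31}
step 4: c <- min((11 * d), (7 + d))  {0,1,2,3,4,5,6,7,8,9,10,11,12,13,14,15,16,17,18,19,20,21,22,23,24,25,26,27,28,29,30,31}
step 5: d <- (-7 % 3)                {0,1,2,3,4,5,6,7,8,9,10,11,12,13,14,15,16,17,18,19,20,21,22,23,24,25,26,27,28,29,30,31}

Answer: 6 steps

d: 2,2,2,2,2,2,2,2,2,2,2,2,2,2,2,2,2,2,2,2,2,2,2,2,2,2,2,2,2,2,2,2
c: 0,8,9,10,11,12,13,14,15,16,27,18,19,20,21,22,23,24,25,26,27,28,29,30,31,32,33,34,35,36,37,38
b: 6,4,2,0,-2,-4,-6,-8,-10,-12,-34,-16,-18,-20,-22,-24,-26,-28,-30,-32,-34,-36,-38,-40,-42,-44,-46,-48,-50,-52,-54,-56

steps = 6; useful = 160; efficiency = 160/192 = 5/6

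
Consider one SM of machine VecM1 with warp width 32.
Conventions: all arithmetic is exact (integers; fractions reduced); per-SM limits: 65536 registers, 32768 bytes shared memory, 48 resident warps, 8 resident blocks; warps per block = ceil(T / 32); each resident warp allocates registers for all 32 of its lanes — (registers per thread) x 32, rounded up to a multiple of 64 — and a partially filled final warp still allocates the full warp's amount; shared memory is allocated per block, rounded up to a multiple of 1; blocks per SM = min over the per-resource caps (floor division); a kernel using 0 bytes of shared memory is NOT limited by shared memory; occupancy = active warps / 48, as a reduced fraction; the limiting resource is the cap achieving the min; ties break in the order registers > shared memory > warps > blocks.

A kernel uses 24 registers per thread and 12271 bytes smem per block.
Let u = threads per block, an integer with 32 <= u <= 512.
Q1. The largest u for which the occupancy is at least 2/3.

Answer: u = 512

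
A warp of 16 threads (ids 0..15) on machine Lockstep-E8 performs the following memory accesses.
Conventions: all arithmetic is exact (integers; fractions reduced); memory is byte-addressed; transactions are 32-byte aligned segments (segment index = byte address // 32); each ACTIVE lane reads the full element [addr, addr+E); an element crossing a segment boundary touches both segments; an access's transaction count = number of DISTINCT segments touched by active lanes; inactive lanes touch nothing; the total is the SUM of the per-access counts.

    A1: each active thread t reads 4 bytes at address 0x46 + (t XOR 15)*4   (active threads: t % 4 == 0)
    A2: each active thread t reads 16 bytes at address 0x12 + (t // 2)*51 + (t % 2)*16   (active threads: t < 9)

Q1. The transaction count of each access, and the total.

A1: 3 transactions
A2: 8 transactions

Answer: 3,8; total 11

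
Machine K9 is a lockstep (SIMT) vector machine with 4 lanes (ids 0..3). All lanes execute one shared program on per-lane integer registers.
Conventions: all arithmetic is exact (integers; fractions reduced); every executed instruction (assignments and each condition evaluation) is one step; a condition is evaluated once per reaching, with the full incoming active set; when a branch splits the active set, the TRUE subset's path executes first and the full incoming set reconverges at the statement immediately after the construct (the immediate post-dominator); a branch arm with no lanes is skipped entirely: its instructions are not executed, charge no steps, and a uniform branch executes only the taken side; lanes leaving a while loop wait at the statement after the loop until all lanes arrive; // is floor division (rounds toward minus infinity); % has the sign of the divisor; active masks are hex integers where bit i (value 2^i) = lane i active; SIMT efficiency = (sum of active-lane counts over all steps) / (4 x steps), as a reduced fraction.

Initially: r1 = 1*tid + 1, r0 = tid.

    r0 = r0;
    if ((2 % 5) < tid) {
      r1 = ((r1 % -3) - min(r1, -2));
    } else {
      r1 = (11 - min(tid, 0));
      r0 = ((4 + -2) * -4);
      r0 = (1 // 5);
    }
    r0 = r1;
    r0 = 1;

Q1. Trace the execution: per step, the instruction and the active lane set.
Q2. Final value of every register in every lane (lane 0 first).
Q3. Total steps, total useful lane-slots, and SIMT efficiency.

step 0: r0 <- r0                     0xf
step 1: eval ((2 % 5) < tid)         0xf
step 2: r1 <- ((r1 % -3) - min(r1, -2)) 0x8
step 3: r1 <- (11 - min(tid, 0))     0x7
step 4: r0 <- ((4 + -2) * -4)        0x7
step 5: r0 <- (1 // 5)               0x7
step 6: r0 <- r1                     0xf
step 7: r0 <- 1                      0xf

Answer: 8 steps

r1: 11,11,11,0
r0: 1,1,1,1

steps = 8; useful = 26; efficiency = 26/32 = 13/16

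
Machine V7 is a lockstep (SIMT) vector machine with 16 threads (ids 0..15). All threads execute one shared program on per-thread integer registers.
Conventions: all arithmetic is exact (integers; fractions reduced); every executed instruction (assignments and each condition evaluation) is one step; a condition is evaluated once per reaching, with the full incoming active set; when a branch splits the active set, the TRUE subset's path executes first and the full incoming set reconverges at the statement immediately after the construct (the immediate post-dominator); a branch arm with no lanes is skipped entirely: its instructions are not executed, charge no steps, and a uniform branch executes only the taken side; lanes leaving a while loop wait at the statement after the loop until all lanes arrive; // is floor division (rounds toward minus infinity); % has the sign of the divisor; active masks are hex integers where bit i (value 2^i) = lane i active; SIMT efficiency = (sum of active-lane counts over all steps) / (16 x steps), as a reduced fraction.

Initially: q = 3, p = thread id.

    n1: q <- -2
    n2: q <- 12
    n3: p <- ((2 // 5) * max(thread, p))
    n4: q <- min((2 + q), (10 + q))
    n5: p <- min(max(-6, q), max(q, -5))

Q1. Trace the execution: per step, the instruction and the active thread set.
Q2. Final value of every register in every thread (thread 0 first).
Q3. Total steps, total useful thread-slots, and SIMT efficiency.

step 0: q <- -2                      0xffff
step 1: q <- 12                      0xffff
step 2: p <- ((2 // 5) * max(thread, p)) 0xffff
step 3: q <- min((2 + q), (10 + q))  0xffff
step 4: p <- min(max(-6, q), max(q, -5)) 0xffff

Answer: 5 steps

q: 14,14,14,14,14,14,14,14,14,14,14,14,14,14,14,14
p: 14,14,14,14,14,14,14,14,14,14,14,14,14,14,14,14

steps = 5; useful = 80; efficiency = 80/80 = 1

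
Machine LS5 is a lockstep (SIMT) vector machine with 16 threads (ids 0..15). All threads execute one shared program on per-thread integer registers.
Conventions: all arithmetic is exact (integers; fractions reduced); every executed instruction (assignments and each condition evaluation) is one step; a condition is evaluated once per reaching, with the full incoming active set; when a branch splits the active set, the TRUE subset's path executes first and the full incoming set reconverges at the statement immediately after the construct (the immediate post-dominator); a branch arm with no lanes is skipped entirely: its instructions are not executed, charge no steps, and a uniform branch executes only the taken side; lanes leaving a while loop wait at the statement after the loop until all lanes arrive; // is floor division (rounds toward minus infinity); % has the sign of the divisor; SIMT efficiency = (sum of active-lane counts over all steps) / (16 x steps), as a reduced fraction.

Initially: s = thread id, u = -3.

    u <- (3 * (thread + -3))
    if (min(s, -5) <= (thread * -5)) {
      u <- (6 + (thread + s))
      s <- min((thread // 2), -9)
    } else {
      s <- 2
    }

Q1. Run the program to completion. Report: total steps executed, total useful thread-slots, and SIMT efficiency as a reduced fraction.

Answer: 5 steps, 50 useful, 5/8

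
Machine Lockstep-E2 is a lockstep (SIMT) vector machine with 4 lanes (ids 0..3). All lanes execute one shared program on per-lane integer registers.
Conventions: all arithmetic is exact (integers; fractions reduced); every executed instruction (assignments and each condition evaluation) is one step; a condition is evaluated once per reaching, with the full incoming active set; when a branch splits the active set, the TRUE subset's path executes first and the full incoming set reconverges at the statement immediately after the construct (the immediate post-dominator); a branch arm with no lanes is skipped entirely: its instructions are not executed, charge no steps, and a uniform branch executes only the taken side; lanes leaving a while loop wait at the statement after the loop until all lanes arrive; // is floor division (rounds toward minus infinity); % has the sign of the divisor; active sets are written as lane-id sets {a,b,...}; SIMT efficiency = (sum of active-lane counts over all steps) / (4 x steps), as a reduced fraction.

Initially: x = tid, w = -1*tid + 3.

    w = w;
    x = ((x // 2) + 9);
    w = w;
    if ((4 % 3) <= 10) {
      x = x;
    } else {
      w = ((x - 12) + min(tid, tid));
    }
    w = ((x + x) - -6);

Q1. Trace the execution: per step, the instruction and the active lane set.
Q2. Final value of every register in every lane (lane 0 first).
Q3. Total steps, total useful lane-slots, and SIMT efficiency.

step 0: w <- w                       {0,1,2,3}
step 1: x <- ((x // 2) + 9)          {0,1,2,3}
step 2: w <- w                       {0,1,2,3}
step 3: eval ((4 % 3) <= 10)         {0,1,2,3}
step 4: x <- x                       {0,1,2,3}
step 5: w <- ((x + x) - -6)          {0,1,2,3}

Answer: 6 steps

x: 9,9,10,10
w: 24,24,26,26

steps = 6; useful = 24; efficiency = 24/24 = 1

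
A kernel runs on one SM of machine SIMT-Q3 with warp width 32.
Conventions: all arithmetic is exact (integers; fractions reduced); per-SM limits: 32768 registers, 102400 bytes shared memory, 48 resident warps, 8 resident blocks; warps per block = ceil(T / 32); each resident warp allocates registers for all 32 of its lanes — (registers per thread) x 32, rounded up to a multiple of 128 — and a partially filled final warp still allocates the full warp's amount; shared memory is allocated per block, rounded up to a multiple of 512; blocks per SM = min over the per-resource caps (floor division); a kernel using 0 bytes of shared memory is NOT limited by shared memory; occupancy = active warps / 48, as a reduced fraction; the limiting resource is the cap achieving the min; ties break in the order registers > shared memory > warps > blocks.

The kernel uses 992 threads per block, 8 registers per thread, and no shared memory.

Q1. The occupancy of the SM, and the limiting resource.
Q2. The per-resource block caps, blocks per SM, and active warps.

Answer: occupancy 31/48, limited by warps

registers: 4 blocks
shared memory: no limit (kernel uses none)
warps: 1 block
blocks: 8 blocks

Answer: 1 block, 31 active warps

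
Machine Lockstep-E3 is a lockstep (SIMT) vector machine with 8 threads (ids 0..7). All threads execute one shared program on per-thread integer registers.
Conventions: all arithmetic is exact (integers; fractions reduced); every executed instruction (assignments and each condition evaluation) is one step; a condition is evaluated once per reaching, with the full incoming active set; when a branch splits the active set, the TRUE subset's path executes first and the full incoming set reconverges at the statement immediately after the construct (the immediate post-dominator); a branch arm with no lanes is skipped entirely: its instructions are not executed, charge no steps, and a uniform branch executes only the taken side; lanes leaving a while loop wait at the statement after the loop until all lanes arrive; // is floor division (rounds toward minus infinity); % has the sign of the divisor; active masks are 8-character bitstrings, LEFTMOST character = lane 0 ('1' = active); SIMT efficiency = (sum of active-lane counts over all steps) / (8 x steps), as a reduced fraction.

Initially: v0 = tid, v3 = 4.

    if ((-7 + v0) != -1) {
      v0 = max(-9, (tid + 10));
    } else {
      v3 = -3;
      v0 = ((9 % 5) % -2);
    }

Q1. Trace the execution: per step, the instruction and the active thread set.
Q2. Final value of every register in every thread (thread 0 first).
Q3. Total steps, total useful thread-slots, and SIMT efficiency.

step 0: eval ((-7 + v0) != -1)       11111111
step 1: v0 <- max(-9, (tid + 10))    11111101
step 2: v3 <- -3                     00000010
step 3: v0 <- ((9 % 5) % -2)         00000010

Answer: 4 steps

v0: 10,11,12,13,14,15,0,17
v3: 4,4,4,4,4,4,-3,4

steps = 4; useful = 17; efficiency = 17/32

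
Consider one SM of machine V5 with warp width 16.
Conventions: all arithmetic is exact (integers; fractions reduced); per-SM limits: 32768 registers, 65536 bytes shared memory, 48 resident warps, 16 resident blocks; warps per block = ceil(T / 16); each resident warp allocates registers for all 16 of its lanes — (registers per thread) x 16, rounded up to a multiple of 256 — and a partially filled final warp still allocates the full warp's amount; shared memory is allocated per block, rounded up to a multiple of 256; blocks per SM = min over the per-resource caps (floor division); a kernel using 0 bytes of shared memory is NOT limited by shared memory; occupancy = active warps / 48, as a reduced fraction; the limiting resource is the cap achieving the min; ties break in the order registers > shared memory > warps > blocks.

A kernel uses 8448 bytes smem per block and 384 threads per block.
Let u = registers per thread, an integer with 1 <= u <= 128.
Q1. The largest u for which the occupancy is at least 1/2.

Answer: u = 80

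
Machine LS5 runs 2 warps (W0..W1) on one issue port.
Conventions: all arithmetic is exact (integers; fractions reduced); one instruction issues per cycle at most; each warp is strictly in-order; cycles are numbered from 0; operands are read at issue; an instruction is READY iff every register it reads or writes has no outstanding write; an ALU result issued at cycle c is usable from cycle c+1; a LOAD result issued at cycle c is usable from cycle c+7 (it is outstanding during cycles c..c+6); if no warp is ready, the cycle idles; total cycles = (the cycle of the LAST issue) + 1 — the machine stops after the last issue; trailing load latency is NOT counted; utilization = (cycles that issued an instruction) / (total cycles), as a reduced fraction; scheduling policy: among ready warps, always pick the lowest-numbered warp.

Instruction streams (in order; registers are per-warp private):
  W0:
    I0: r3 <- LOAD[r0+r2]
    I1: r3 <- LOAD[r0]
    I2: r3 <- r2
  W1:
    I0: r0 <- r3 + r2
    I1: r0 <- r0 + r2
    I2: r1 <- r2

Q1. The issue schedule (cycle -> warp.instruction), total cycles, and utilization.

cycle 0: W0.I0
cycle 1: W1.I0
cycle 2: W1.I1
cycle 3: W1.I2
cycle 4: idle
cycle 5: idle
cycle 6: idle
cycle 7: W0.I1
cycle 8: idle
cycle 9: idle
cycle 10: idle
cycle 11: idle
cycle 12: idle
cycle 13: idle
cycle 14: W0.I2

Answer: 15 cycles, utilization 2/5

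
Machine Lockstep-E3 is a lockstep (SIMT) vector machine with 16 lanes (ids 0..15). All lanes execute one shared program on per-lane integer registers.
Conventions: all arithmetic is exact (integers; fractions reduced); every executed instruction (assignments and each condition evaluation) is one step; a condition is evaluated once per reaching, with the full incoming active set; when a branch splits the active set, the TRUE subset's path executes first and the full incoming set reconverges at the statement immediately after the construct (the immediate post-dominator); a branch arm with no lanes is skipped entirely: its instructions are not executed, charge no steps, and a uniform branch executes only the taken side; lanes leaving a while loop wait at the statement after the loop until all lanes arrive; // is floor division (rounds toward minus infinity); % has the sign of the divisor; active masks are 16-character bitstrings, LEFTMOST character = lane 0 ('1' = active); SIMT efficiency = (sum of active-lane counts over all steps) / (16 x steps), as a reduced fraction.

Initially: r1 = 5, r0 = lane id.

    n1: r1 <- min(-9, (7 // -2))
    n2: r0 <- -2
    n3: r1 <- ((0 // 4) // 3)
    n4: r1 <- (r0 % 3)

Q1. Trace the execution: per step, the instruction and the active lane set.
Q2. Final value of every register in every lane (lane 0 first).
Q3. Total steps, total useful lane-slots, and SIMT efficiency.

step 0: r1 <- min(-9, (7 // -2))     1111111111111111
step 1: r0 <- -2                     1111111111111111
step 2: r1 <- ((0 // 4) // 3)        1111111111111111
step 3: r1 <- (r0 % 3)               1111111111111111

Answer: 4 steps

r1: 1,1,1,1,1,1,1,1,1,1,1,1,1,1,1,1
r0: -2,-2,-2,-2,-2,-2,-2,-2,-2,-2,-2,-2,-2,-2,-2,-2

steps = 4; useful = 64; efficiency = 64/64 = 1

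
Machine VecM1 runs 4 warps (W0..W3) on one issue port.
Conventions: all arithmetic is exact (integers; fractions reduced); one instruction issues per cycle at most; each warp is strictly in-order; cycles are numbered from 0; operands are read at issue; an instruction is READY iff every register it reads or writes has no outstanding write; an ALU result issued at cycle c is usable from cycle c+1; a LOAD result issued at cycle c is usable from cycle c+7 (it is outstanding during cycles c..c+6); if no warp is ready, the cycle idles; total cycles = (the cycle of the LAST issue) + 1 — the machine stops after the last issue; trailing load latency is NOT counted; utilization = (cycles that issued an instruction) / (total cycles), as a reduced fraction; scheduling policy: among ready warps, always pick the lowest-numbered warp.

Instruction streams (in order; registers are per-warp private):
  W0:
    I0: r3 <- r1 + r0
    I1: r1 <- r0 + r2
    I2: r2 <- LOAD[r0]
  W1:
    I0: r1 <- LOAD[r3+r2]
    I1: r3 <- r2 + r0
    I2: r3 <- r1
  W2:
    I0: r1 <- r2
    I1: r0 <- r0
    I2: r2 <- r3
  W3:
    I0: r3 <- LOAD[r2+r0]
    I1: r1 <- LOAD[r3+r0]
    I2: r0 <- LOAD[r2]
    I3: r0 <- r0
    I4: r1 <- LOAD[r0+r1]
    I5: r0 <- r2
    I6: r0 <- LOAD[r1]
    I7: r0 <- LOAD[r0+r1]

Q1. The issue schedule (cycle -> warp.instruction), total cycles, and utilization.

cycle 0: W0.I0
cycle 1: W0.I1
cycle 2: W0.I2
cycle 3: W1.I0
cycle 4: W1.I1
cycle 5: W2.I0
cycle 6: W2.I1
cycle 7: W2.I2
cycle 8: W3.I0
cycle 9: idle
cycle 10: W1.I2
cycle 11: idle
cycle 12: idle
cycle 13: idle
cycle 14: idle
cycle 15: W3.I1
cycle 16: W3.I2
cycle 17: idle
cycle 18: idle
cycle 19: idle
cycle 20: idle
cycle 21: idle
cycle 22: idle
cycle 23: W3.I3
cycle 24: W3.I4
cycle 25: W3.I5
cycle 26: idle
cycle 27: idle
cycle 28: idle
cycle 29: idle
cycle 30: idle
cycle 31: W3.I6
cycle 32: idle
cycle 33: idle
cycle 34: idle
cycle 35: idle
cycle 36: idle
cycle 37: idle
cycle 38: W3.I7

Answer: 39 cycles, utilization 17/39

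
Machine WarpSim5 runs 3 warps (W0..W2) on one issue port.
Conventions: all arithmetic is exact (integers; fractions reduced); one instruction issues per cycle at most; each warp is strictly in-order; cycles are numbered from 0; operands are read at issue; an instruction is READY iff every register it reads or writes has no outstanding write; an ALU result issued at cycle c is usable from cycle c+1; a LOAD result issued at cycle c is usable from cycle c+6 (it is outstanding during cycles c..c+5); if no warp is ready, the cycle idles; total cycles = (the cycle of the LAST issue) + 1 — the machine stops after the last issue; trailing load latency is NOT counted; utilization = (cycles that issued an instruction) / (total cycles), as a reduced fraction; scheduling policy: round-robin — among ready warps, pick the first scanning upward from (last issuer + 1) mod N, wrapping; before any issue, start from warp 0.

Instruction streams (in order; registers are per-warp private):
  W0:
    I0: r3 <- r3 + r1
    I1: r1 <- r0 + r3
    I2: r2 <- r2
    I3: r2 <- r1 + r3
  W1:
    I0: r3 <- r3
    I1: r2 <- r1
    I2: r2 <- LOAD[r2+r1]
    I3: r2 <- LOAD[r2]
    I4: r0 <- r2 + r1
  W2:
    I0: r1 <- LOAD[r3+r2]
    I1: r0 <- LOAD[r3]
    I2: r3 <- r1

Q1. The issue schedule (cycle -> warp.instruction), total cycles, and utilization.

cycle 0: W0.I0
cycle 1: W1.I0
cycle 2: W2.I0
cycle 3: W0.I1
cycle 4: W1.I1
cycle 5: W2.I1
cycle 6: W0.I2
cycle 7: W1.I2
cycle 8: W2.I2
cycle 9: W0.I3
cycle 10: idle
cycle 11: idle
cycle 12: idle
cycle 13: W1.I3
cycle 14: idle
cycle 15: idle
cycle 16: idle
cycle 17: idle
cycle 18: idle
cycle 19: W1.I4

Answer: 20 cycles, utilization 3/5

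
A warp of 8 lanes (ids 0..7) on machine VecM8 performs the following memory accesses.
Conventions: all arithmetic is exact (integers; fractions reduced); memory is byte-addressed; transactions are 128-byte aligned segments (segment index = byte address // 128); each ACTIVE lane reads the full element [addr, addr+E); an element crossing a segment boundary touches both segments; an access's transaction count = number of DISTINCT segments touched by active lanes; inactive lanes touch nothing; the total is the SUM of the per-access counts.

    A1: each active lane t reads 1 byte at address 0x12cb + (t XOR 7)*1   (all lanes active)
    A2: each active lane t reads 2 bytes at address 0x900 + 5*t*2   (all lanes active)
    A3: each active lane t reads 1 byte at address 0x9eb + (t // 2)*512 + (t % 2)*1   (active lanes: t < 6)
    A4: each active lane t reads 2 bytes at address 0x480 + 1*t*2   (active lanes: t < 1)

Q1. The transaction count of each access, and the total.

A1: 1 transaction
A2: 1 transaction
A3: 3 transactions
A4: 1 transaction

Answer: 1,1,3,1; total 6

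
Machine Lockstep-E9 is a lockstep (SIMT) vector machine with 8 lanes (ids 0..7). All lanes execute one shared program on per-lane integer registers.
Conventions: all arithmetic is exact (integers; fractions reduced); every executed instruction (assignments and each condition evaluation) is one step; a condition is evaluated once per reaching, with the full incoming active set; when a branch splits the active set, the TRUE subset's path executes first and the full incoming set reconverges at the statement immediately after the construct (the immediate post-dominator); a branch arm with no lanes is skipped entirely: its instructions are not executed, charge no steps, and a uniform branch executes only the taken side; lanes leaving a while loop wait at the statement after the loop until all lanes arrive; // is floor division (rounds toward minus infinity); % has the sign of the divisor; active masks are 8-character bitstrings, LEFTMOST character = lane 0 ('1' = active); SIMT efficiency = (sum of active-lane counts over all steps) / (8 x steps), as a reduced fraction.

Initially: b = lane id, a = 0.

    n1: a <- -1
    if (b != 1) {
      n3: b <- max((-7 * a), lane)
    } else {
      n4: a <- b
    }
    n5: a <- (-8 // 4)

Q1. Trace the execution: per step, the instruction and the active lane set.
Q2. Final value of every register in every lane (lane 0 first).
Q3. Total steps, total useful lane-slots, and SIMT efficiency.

step 0: a <- -1                      11111111
step 1: eval (b != 1)                11111111
step 2: b <- max((-7 * a), lane)     10111111
step 3: a <- b                       01000000
step 4: a <- (-8 // 4)               11111111

Answer: 5 steps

b: 7,1,7,7,7,7,7,7
a: -2,-2,-2,-2,-2,-2,-2,-2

steps = 5; useful = 32; efficiency = 32/40 = 4/5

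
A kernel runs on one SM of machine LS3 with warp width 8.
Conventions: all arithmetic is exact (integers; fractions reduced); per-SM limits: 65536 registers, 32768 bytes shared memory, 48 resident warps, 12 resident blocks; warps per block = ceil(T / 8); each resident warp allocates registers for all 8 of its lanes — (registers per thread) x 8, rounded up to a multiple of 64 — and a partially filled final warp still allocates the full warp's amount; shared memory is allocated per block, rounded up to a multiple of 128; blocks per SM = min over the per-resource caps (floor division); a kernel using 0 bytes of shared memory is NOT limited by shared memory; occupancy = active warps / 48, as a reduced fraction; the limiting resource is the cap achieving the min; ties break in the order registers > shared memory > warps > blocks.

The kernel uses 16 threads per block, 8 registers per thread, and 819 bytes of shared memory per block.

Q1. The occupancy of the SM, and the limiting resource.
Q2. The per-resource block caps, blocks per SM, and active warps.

Answer: occupancy 1/2, limited by blocks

registers: 512 blocks
shared memory: 36 blocks
warps: 24 blocks
blocks: 12 blocks

Answer: 12 blocks, 24 active warps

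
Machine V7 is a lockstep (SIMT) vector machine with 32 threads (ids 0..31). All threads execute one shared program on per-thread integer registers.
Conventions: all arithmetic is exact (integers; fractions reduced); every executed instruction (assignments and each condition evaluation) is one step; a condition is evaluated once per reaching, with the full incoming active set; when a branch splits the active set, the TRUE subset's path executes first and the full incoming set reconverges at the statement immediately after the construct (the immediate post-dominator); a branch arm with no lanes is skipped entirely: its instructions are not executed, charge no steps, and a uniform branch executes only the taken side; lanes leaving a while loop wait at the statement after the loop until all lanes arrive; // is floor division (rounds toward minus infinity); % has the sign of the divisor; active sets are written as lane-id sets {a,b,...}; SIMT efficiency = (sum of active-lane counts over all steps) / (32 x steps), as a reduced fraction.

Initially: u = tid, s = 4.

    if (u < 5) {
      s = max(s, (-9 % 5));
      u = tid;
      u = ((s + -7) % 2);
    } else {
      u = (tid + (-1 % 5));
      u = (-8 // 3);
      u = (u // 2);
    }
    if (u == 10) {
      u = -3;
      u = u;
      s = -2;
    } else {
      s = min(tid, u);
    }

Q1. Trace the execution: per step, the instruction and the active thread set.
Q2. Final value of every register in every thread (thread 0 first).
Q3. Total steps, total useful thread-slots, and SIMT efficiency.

step 0: eval (u < 5)                 {0,1,2,3,4,5,6,7,8,9,10,11,12,13,14,15,16,17,18,19,20,21,22,23,24,25,26,27,28,29,30,31}
step 1: s <- max(s, (-9 % 5))        {0,1,2,3,4}
step 2: u <- tid                     {0,1,2,3,4}
step 3: u <- ((s + -7) % 2)          {0,1,2,3,4}
step 4: u <- (tid + (-1 % 5))        {5,6,7,8,9,10,11,12,13,14,15,16,17,18,19,20,21,22,23,24,25,26,27,28,29,30,31}
step 5: u <- (-8 // 3)               {5,6,7,8,9,10,11,12,13,14,15,16,17,18,19,20,21,22,23,24,25,26,27,28,29,30,31}
step 6: u <- (u // 2)                {5,6,7,8,9,10,11,12,13,14,15,16,17,18,19,20,21,22,23,24,25,26,27,28,29,30,31}
step 7: eval (u == 10)               {0,1,2,3,4,5,6,7,8,9,10,11,12,13,14,15,16,17,18,19,20,21,22,23,24,25,26,27,28,29,30,31}
step 8: s <- min(tid, u)             {0,1,2,3,4,5,6,7,8,9,10,11,12,13,14,15,16,17,18,19,20,21,22,23,24,25,26,27,28,29,30,31}

Answer: 9 steps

u: 1,1,1,1,1,-2,-2,-2,-2,-2,-2,-2,-2,-2,-2,-2,-2,-2,-2,-2,-2,-2,-2,-2,-2,-2,-2,-2,-2,-2,-2,-2
s: 0,1,1,1,1,-2,-2,-2,-2,-2,-2,-2,-2,-2,-2,-2,-2,-2,-2,-2,-2,-2,-2,-2,-2,-2,-2,-2,-2,-2,-2,-2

steps = 9; useful = 192; efficiency = 192/288 = 2/3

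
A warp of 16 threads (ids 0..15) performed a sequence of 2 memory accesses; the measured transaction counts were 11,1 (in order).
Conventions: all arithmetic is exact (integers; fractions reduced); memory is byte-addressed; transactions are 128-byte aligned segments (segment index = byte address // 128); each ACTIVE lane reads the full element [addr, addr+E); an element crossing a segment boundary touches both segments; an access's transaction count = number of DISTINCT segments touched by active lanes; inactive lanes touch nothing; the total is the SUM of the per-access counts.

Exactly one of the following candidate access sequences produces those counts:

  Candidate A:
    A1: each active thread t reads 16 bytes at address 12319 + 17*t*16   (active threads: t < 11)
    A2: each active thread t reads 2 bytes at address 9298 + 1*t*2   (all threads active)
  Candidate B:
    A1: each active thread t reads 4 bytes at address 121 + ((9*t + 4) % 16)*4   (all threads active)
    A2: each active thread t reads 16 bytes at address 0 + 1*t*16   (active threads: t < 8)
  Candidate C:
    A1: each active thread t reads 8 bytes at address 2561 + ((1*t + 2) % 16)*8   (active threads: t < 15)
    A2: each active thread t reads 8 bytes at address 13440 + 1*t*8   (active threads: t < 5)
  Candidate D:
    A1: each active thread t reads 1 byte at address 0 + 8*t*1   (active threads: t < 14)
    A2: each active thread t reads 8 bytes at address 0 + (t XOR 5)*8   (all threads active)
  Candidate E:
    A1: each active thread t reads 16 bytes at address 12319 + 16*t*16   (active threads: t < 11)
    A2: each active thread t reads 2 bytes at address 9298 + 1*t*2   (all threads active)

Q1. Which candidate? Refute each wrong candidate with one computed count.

A: A1 gives 12 transactions, not 11
B: A1 gives 2 transactions, not 11
C: A1 gives 2 transactions, not 11
D: A1 gives 1 transaction, not 11
E: all counts match (11,1)

Answer: E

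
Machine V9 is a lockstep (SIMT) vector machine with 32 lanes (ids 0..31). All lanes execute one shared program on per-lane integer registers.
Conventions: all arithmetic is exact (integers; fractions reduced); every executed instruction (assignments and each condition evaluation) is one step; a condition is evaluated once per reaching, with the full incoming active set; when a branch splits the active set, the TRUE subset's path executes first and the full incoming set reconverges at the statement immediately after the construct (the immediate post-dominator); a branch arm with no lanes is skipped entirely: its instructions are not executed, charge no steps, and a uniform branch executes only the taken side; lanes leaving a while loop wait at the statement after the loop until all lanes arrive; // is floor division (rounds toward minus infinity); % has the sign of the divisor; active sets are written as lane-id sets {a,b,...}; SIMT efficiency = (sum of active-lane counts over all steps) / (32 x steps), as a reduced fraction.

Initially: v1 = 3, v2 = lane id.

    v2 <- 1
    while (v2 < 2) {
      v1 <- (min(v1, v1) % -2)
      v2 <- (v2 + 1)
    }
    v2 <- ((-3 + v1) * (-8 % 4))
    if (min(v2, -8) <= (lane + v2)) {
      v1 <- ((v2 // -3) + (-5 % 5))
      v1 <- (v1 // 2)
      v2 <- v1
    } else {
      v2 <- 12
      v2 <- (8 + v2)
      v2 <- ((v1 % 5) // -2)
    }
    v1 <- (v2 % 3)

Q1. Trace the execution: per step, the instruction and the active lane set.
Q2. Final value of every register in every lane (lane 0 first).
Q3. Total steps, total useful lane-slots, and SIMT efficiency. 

step 0: v2 <- 1                      {0,1,2,3,4,5,6,7,8,9,10,11,12,13,14,15,16,17,18,19,20,21,22,23,24,25,26,27,28,29,30,31}
step 1: eval (v2 < 2)                {0,1,2,3,4,5,6,7,8,9,10,11,12,13,14,15,16,17,18,19,20,21,22,23,24,25,26,27,28,29,30,31}
step 2: v1 <- (min(v1, v1) % -2)     {0,1,2,3,4,5,6,7,8,9,10,11,12,13,14,15,16,17,18,19,20,21,22,23,24,25,26,27,28,29,30,31}
step 3: v2 <- (v2 + 1)               {0,1,2,3,4,5,6,7,8,9,10,11,12,13,14,15,16,17,18,19,20,21,22,23,24,25,26,27,28,29,30,31}
step 4: eval (v2 < 2)                {0,1,2,3,4,5,6,7,8,9,10,11,12,13,14,15,16,17,18,19,20,21,22,23,24,25,26,27,28,29,30,31}
step 5: v2 <- ((-3 + v1) * (-8 % 4)) {0,1,2,3,4,5,6,7,8,9,10,11,12,13,14,15,16,17,18,19,20,21,22,23,24,25,26,27,28,29,30,31}
step 6: eval (min(v2, -8) <= (lane + v2)) {0,1,2,3,4,5,6,7,8,9,10,11,12,13,14,15,16,17,18,19,20,21,22,23,24,25,26,27,28,29,30,31}
step 7: v1 <- ((v2 // -3) + (-5 % 5)) {0,1,2,3,4,5,6,7,8,9,10,11,12,13,14,15,16,17,18,19,20,21,22,23,24,25,26,27,28,29,30,31}
step 8: v1 <- (v1 // 2)              {0,1,2,3,4,5,6,7,8,9,10,11,12,13,14,15,16,17,18,19,20,21,22,23,24,25,26,27,28,29,30,31}
step 9: v2 <- v1                     {0,1,2,3,4,5,6,7,8,9,10,11,12,13,14,15,16,17,18,19,20,21,22,23,24,25,26,27,28,29,30,31}
step 10: v1 <- (v2 % 3)               {0,1,2,3,4,5,6,7,8,9,10,11,12,13,14,15,16,17,18,19,20,21,22,23,24,25,26,27,28,29,30,31}

Answer: 11 steps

v1: 0,0,0,0,0,0,0,0,0,0,0,0,0,0,0,0,0,0,0,0,0,0,0,0,0,0,0,0,0,0,0,0
v2: 0,0,0,0,0,0,0,0,0,0,0,0,0,0,0,0,0,0,0,0,0,0,0,0,0,0,0,0,0,0,0,0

steps = 11; useful = 352; efficiency = 352/352 = 1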